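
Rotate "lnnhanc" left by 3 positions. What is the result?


Input: "lnnhanc", rotate left by 3
First 3 characters: "lnn"
Remaining characters: "hanc"
Concatenate remaining + first: "hanc" + "lnn" = "hanclnn"

hanclnn


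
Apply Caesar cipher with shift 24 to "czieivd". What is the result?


Caesar cipher: shift "czieivd" by 24
  'c' (pos 2) + 24 = pos 0 = 'a'
  'z' (pos 25) + 24 = pos 23 = 'x'
  'i' (pos 8) + 24 = pos 6 = 'g'
  'e' (pos 4) + 24 = pos 2 = 'c'
  'i' (pos 8) + 24 = pos 6 = 'g'
  'v' (pos 21) + 24 = pos 19 = 't'
  'd' (pos 3) + 24 = pos 1 = 'b'
Result: axgcgtb

axgcgtb


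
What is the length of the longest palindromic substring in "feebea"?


Input: "feebea"
Checking substrings for palindromes:
  [2:5] "ebe" (len 3) => palindrome
  [1:3] "ee" (len 2) => palindrome
Longest palindromic substring: "ebe" with length 3

3


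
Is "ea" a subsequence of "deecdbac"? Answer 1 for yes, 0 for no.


Check if "ea" is a subsequence of "deecdbac"
Greedy scan:
  Position 0 ('d'): no match needed
  Position 1 ('e'): matches sub[0] = 'e'
  Position 2 ('e'): no match needed
  Position 3 ('c'): no match needed
  Position 4 ('d'): no match needed
  Position 5 ('b'): no match needed
  Position 6 ('a'): matches sub[1] = 'a'
  Position 7 ('c'): no match needed
All 2 characters matched => is a subsequence

1


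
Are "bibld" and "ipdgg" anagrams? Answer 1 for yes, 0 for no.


Strings: "bibld", "ipdgg"
Sorted first:  bbdil
Sorted second: dggip
Differ at position 0: 'b' vs 'd' => not anagrams

0


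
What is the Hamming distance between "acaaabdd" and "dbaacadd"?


Comparing "acaaabdd" and "dbaacadd" position by position:
  Position 0: 'a' vs 'd' => differ
  Position 1: 'c' vs 'b' => differ
  Position 2: 'a' vs 'a' => same
  Position 3: 'a' vs 'a' => same
  Position 4: 'a' vs 'c' => differ
  Position 5: 'b' vs 'a' => differ
  Position 6: 'd' vs 'd' => same
  Position 7: 'd' vs 'd' => same
Total differences (Hamming distance): 4

4


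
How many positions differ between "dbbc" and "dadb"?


Comparing "dbbc" and "dadb" position by position:
  Position 0: 'd' vs 'd' => same
  Position 1: 'b' vs 'a' => DIFFER
  Position 2: 'b' vs 'd' => DIFFER
  Position 3: 'c' vs 'b' => DIFFER
Positions that differ: 3

3


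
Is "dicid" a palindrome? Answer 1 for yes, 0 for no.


Input: dicid
Reversed: dicid
  Compare pos 0 ('d') with pos 4 ('d'): match
  Compare pos 1 ('i') with pos 3 ('i'): match
Result: palindrome

1


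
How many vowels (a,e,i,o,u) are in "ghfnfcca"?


Input: ghfnfcca
Checking each character:
  'g' at position 0: consonant
  'h' at position 1: consonant
  'f' at position 2: consonant
  'n' at position 3: consonant
  'f' at position 4: consonant
  'c' at position 5: consonant
  'c' at position 6: consonant
  'a' at position 7: vowel (running total: 1)
Total vowels: 1

1


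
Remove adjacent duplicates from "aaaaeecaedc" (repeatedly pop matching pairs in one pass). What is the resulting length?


Input: aaaaeecaedc
Stack-based adjacent duplicate removal:
  Read 'a': push. Stack: a
  Read 'a': matches stack top 'a' => pop. Stack: (empty)
  Read 'a': push. Stack: a
  Read 'a': matches stack top 'a' => pop. Stack: (empty)
  Read 'e': push. Stack: e
  Read 'e': matches stack top 'e' => pop. Stack: (empty)
  Read 'c': push. Stack: c
  Read 'a': push. Stack: ca
  Read 'e': push. Stack: cae
  Read 'd': push. Stack: caed
  Read 'c': push. Stack: caedc
Final stack: "caedc" (length 5)

5


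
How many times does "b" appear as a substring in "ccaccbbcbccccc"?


Searching for "b" in "ccaccbbcbccccc"
Scanning each position:
  Position 0: "c" => no
  Position 1: "c" => no
  Position 2: "a" => no
  Position 3: "c" => no
  Position 4: "c" => no
  Position 5: "b" => MATCH
  Position 6: "b" => MATCH
  Position 7: "c" => no
  Position 8: "b" => MATCH
  Position 9: "c" => no
  Position 10: "c" => no
  Position 11: "c" => no
  Position 12: "c" => no
  Position 13: "c" => no
Total occurrences: 3

3


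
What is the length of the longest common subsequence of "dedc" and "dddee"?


LCS of "dedc" and "dddee"
DP table:
           d    d    d    e    e
      0    0    0    0    0    0
  d   0    1    1    1    1    1
  e   0    1    1    1    2    2
  d   0    1    2    2    2    2
  c   0    1    2    2    2    2
LCS length = dp[4][5] = 2

2


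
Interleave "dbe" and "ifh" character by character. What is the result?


Interleaving "dbe" and "ifh":
  Position 0: 'd' from first, 'i' from second => "di"
  Position 1: 'b' from first, 'f' from second => "bf"
  Position 2: 'e' from first, 'h' from second => "eh"
Result: dibfeh

dibfeh


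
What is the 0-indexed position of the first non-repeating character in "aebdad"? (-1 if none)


Input: aebdad
Character frequencies:
  'a': 2
  'b': 1
  'd': 2
  'e': 1
Scanning left to right for freq == 1:
  Position 0 ('a'): freq=2, skip
  Position 1 ('e'): unique! => answer = 1

1


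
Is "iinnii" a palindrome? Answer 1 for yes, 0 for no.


Input: iinnii
Reversed: iinnii
  Compare pos 0 ('i') with pos 5 ('i'): match
  Compare pos 1 ('i') with pos 4 ('i'): match
  Compare pos 2 ('n') with pos 3 ('n'): match
Result: palindrome

1


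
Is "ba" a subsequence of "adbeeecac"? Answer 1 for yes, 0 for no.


Check if "ba" is a subsequence of "adbeeecac"
Greedy scan:
  Position 0 ('a'): no match needed
  Position 1 ('d'): no match needed
  Position 2 ('b'): matches sub[0] = 'b'
  Position 3 ('e'): no match needed
  Position 4 ('e'): no match needed
  Position 5 ('e'): no match needed
  Position 6 ('c'): no match needed
  Position 7 ('a'): matches sub[1] = 'a'
  Position 8 ('c'): no match needed
All 2 characters matched => is a subsequence

1


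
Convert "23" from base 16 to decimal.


Input: "23" in base 16
Positional expansion:
  Digit '2' (value 2) x 16^1 = 32
  Digit '3' (value 3) x 16^0 = 3
Sum = 35

35


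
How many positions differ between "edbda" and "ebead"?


Comparing "edbda" and "ebead" position by position:
  Position 0: 'e' vs 'e' => same
  Position 1: 'd' vs 'b' => DIFFER
  Position 2: 'b' vs 'e' => DIFFER
  Position 3: 'd' vs 'a' => DIFFER
  Position 4: 'a' vs 'd' => DIFFER
Positions that differ: 4

4


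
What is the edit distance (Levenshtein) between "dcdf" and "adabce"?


Computing edit distance: "dcdf" -> "adabce"
DP table:
           a    d    a    b    c    e
      0    1    2    3    4    5    6
  d   1    1    1    2    3    4    5
  c   2    2    2    2    3    3    4
  d   3    3    2    3    3    4    4
  f   4    4    3    3    4    4    5
Edit distance = dp[4][6] = 5

5


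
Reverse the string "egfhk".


Input: egfhk
Reading characters right to left:
  Position 4: 'k'
  Position 3: 'h'
  Position 2: 'f'
  Position 1: 'g'
  Position 0: 'e'
Reversed: khfge

khfge


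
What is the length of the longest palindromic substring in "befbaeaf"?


Input: "befbaeaf"
Checking substrings for palindromes:
  [4:7] "aea" (len 3) => palindrome
Longest palindromic substring: "aea" with length 3

3


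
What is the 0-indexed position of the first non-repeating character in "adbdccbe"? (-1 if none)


Input: adbdccbe
Character frequencies:
  'a': 1
  'b': 2
  'c': 2
  'd': 2
  'e': 1
Scanning left to right for freq == 1:
  Position 0 ('a'): unique! => answer = 0

0


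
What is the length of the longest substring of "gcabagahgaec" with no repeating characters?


Input: "gcabagahgaec"
Sliding window (track last position of each char):
  Position 0 ('g'): window [0,0] length 1 -- new best
  Position 1 ('c'): window [0,1] length 2 -- new best
  Position 2 ('a'): window [0,2] length 3 -- new best
  Position 3 ('b'): window [0,3] length 4 -- new best
  Position 4 ('a'): repeat (last at 2), move window start to 3
  Position 4 ('a'): window [3,4] length 2
  Position 5 ('g'): window [3,5] length 3
  Position 6 ('a'): repeat (last at 4), move window start to 5
  Position 6 ('a'): window [5,6] length 2
  Position 7 ('h'): window [5,7] length 3
  Position 8 ('g'): repeat (last at 5), move window start to 6
  Position 8 ('g'): window [6,8] length 3
  Position 9 ('a'): repeat (last at 6), move window start to 7
  Position 9 ('a'): window [7,9] length 3
  Position 10 ('e'): window [7,10] length 4
  Position 11 ('c'): window [7,11] length 5 -- new best
Longest substring with no repeats: "hgaec" with length 5

5


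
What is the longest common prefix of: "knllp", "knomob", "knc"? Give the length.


Words: knllp, knomob, knc
  Position 0: all 'k' => match
  Position 1: all 'n' => match
  Position 2: ('l', 'o', 'c') => mismatch, stop
LCP = "kn" (length 2)

2


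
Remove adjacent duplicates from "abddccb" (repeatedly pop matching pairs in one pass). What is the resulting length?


Input: abddccb
Stack-based adjacent duplicate removal:
  Read 'a': push. Stack: a
  Read 'b': push. Stack: ab
  Read 'd': push. Stack: abd
  Read 'd': matches stack top 'd' => pop. Stack: ab
  Read 'c': push. Stack: abc
  Read 'c': matches stack top 'c' => pop. Stack: ab
  Read 'b': matches stack top 'b' => pop. Stack: a
Final stack: "a" (length 1)

1


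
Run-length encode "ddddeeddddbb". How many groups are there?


Input: ddddeeddddbb
Scanning for consecutive runs:
  Group 1: 'd' x 4 (positions 0-3)
  Group 2: 'e' x 2 (positions 4-5)
  Group 3: 'd' x 4 (positions 6-9)
  Group 4: 'b' x 2 (positions 10-11)
Total groups: 4

4


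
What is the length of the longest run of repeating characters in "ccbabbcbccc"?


Input: "ccbabbcbccc"
Scanning for longest run:
  Position 1 ('c'): continues run of 'c', length=2
  Position 2 ('b'): new char, reset run to 1
  Position 3 ('a'): new char, reset run to 1
  Position 4 ('b'): new char, reset run to 1
  Position 5 ('b'): continues run of 'b', length=2
  Position 6 ('c'): new char, reset run to 1
  Position 7 ('b'): new char, reset run to 1
  Position 8 ('c'): new char, reset run to 1
  Position 9 ('c'): continues run of 'c', length=2
  Position 10 ('c'): continues run of 'c', length=3
Longest run: 'c' with length 3

3


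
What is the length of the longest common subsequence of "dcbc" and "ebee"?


LCS of "dcbc" and "ebee"
DP table:
           e    b    e    e
      0    0    0    0    0
  d   0    0    0    0    0
  c   0    0    0    0    0
  b   0    0    1    1    1
  c   0    0    1    1    1
LCS length = dp[4][4] = 1

1


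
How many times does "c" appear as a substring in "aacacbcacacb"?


Searching for "c" in "aacacbcacacb"
Scanning each position:
  Position 0: "a" => no
  Position 1: "a" => no
  Position 2: "c" => MATCH
  Position 3: "a" => no
  Position 4: "c" => MATCH
  Position 5: "b" => no
  Position 6: "c" => MATCH
  Position 7: "a" => no
  Position 8: "c" => MATCH
  Position 9: "a" => no
  Position 10: "c" => MATCH
  Position 11: "b" => no
Total occurrences: 5

5


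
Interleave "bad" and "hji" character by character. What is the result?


Interleaving "bad" and "hji":
  Position 0: 'b' from first, 'h' from second => "bh"
  Position 1: 'a' from first, 'j' from second => "aj"
  Position 2: 'd' from first, 'i' from second => "di"
Result: bhajdi

bhajdi


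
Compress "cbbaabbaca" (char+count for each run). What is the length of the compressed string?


Input: cbbaabbaca
Runs:
  'c' x 1 => "c1"
  'b' x 2 => "b2"
  'a' x 2 => "a2"
  'b' x 2 => "b2"
  'a' x 1 => "a1"
  'c' x 1 => "c1"
  'a' x 1 => "a1"
Compressed: "c1b2a2b2a1c1a1"
Compressed length: 14

14


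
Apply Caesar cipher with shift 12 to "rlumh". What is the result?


Caesar cipher: shift "rlumh" by 12
  'r' (pos 17) + 12 = pos 3 = 'd'
  'l' (pos 11) + 12 = pos 23 = 'x'
  'u' (pos 20) + 12 = pos 6 = 'g'
  'm' (pos 12) + 12 = pos 24 = 'y'
  'h' (pos 7) + 12 = pos 19 = 't'
Result: dxgyt

dxgyt


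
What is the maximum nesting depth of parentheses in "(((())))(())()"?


Input: "(((())))(())()"
Tracking depth:
  Position 0 '(': depth becomes 1
  Position 1 '(': depth becomes 2
  Position 2 '(': depth becomes 3
  Position 3 '(': depth becomes 4
  Position 4 ')': depth becomes 3
  Position 5 ')': depth becomes 2
  Position 6 ')': depth becomes 1
  Position 7 ')': depth becomes 0
  Position 8 '(': depth becomes 1
  Position 9 '(': depth becomes 2
  Position 10 ')': depth becomes 1
  Position 11 ')': depth becomes 0
  Position 12 '(': depth becomes 1
  Position 13 ')': depth becomes 0
Maximum depth reached: 4

4


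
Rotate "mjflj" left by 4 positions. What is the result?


Input: "mjflj", rotate left by 4
First 4 characters: "mjfl"
Remaining characters: "j"
Concatenate remaining + first: "j" + "mjfl" = "jmjfl"

jmjfl


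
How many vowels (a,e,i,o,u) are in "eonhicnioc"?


Input: eonhicnioc
Checking each character:
  'e' at position 0: vowel (running total: 1)
  'o' at position 1: vowel (running total: 2)
  'n' at position 2: consonant
  'h' at position 3: consonant
  'i' at position 4: vowel (running total: 3)
  'c' at position 5: consonant
  'n' at position 6: consonant
  'i' at position 7: vowel (running total: 4)
  'o' at position 8: vowel (running total: 5)
  'c' at position 9: consonant
Total vowels: 5

5


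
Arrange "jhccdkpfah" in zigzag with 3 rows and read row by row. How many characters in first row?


Zigzag "jhccdkpfah" into 3 rows:
Placing characters:
  'j' => row 0
  'h' => row 1
  'c' => row 2
  'c' => row 1
  'd' => row 0
  'k' => row 1
  'p' => row 2
  'f' => row 1
  'a' => row 0
  'h' => row 1
Rows:
  Row 0: "jda"
  Row 1: "hckfh"
  Row 2: "cp"
First row length: 3

3


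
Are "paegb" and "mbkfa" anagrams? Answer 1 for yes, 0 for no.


Strings: "paegb", "mbkfa"
Sorted first:  abegp
Sorted second: abfkm
Differ at position 2: 'e' vs 'f' => not anagrams

0


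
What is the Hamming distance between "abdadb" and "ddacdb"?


Comparing "abdadb" and "ddacdb" position by position:
  Position 0: 'a' vs 'd' => differ
  Position 1: 'b' vs 'd' => differ
  Position 2: 'd' vs 'a' => differ
  Position 3: 'a' vs 'c' => differ
  Position 4: 'd' vs 'd' => same
  Position 5: 'b' vs 'b' => same
Total differences (Hamming distance): 4

4


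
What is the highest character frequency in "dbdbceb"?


Input: dbdbceb
Character counts:
  'b': 3
  'c': 1
  'd': 2
  'e': 1
Maximum frequency: 3

3


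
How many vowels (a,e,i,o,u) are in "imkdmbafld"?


Input: imkdmbafld
Checking each character:
  'i' at position 0: vowel (running total: 1)
  'm' at position 1: consonant
  'k' at position 2: consonant
  'd' at position 3: consonant
  'm' at position 4: consonant
  'b' at position 5: consonant
  'a' at position 6: vowel (running total: 2)
  'f' at position 7: consonant
  'l' at position 8: consonant
  'd' at position 9: consonant
Total vowels: 2

2


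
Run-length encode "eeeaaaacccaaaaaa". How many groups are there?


Input: eeeaaaacccaaaaaa
Scanning for consecutive runs:
  Group 1: 'e' x 3 (positions 0-2)
  Group 2: 'a' x 4 (positions 3-6)
  Group 3: 'c' x 3 (positions 7-9)
  Group 4: 'a' x 6 (positions 10-15)
Total groups: 4

4


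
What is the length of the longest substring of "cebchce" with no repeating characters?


Input: "cebchce"
Sliding window (track last position of each char):
  Position 0 ('c'): window [0,0] length 1 -- new best
  Position 1 ('e'): window [0,1] length 2 -- new best
  Position 2 ('b'): window [0,2] length 3 -- new best
  Position 3 ('c'): repeat (last at 0), move window start to 1
  Position 3 ('c'): window [1,3] length 3
  Position 4 ('h'): window [1,4] length 4 -- new best
  Position 5 ('c'): repeat (last at 3), move window start to 4
  Position 5 ('c'): window [4,5] length 2
  Position 6 ('e'): window [4,6] length 3
Longest substring with no repeats: "ebch" with length 4

4


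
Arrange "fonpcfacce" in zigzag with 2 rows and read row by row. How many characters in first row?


Zigzag "fonpcfacce" into 2 rows:
Placing characters:
  'f' => row 0
  'o' => row 1
  'n' => row 0
  'p' => row 1
  'c' => row 0
  'f' => row 1
  'a' => row 0
  'c' => row 1
  'c' => row 0
  'e' => row 1
Rows:
  Row 0: "fncac"
  Row 1: "opfce"
First row length: 5

5


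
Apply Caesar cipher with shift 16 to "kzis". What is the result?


Caesar cipher: shift "kzis" by 16
  'k' (pos 10) + 16 = pos 0 = 'a'
  'z' (pos 25) + 16 = pos 15 = 'p'
  'i' (pos 8) + 16 = pos 24 = 'y'
  's' (pos 18) + 16 = pos 8 = 'i'
Result: apyi

apyi


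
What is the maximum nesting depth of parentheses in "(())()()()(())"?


Input: "(())()()()(())"
Tracking depth:
  Position 0 '(': depth becomes 1
  Position 1 '(': depth becomes 2
  Position 2 ')': depth becomes 1
  Position 3 ')': depth becomes 0
  Position 4 '(': depth becomes 1
  Position 5 ')': depth becomes 0
  Position 6 '(': depth becomes 1
  Position 7 ')': depth becomes 0
  Position 8 '(': depth becomes 1
  Position 9 ')': depth becomes 0
  Position 10 '(': depth becomes 1
  Position 11 '(': depth becomes 2
  Position 12 ')': depth becomes 1
  Position 13 ')': depth becomes 0
Maximum depth reached: 2

2


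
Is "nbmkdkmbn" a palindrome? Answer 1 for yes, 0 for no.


Input: nbmkdkmbn
Reversed: nbmkdkmbn
  Compare pos 0 ('n') with pos 8 ('n'): match
  Compare pos 1 ('b') with pos 7 ('b'): match
  Compare pos 2 ('m') with pos 6 ('m'): match
  Compare pos 3 ('k') with pos 5 ('k'): match
Result: palindrome

1


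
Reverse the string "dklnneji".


Input: dklnneji
Reading characters right to left:
  Position 7: 'i'
  Position 6: 'j'
  Position 5: 'e'
  Position 4: 'n'
  Position 3: 'n'
  Position 2: 'l'
  Position 1: 'k'
  Position 0: 'd'
Reversed: ijennlkd

ijennlkd


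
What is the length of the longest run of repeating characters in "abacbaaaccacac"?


Input: "abacbaaaccacac"
Scanning for longest run:
  Position 1 ('b'): new char, reset run to 1
  Position 2 ('a'): new char, reset run to 1
  Position 3 ('c'): new char, reset run to 1
  Position 4 ('b'): new char, reset run to 1
  Position 5 ('a'): new char, reset run to 1
  Position 6 ('a'): continues run of 'a', length=2
  Position 7 ('a'): continues run of 'a', length=3
  Position 8 ('c'): new char, reset run to 1
  Position 9 ('c'): continues run of 'c', length=2
  Position 10 ('a'): new char, reset run to 1
  Position 11 ('c'): new char, reset run to 1
  Position 12 ('a'): new char, reset run to 1
  Position 13 ('c'): new char, reset run to 1
Longest run: 'a' with length 3

3


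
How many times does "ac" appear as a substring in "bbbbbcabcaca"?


Searching for "ac" in "bbbbbcabcaca"
Scanning each position:
  Position 0: "bb" => no
  Position 1: "bb" => no
  Position 2: "bb" => no
  Position 3: "bb" => no
  Position 4: "bc" => no
  Position 5: "ca" => no
  Position 6: "ab" => no
  Position 7: "bc" => no
  Position 8: "ca" => no
  Position 9: "ac" => MATCH
  Position 10: "ca" => no
Total occurrences: 1

1


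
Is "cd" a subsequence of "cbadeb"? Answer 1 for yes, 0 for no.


Check if "cd" is a subsequence of "cbadeb"
Greedy scan:
  Position 0 ('c'): matches sub[0] = 'c'
  Position 1 ('b'): no match needed
  Position 2 ('a'): no match needed
  Position 3 ('d'): matches sub[1] = 'd'
  Position 4 ('e'): no match needed
  Position 5 ('b'): no match needed
All 2 characters matched => is a subsequence

1


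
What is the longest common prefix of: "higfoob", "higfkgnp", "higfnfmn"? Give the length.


Words: higfoob, higfkgnp, higfnfmn
  Position 0: all 'h' => match
  Position 1: all 'i' => match
  Position 2: all 'g' => match
  Position 3: all 'f' => match
  Position 4: ('o', 'k', 'n') => mismatch, stop
LCP = "higf" (length 4)

4


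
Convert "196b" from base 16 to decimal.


Input: "196b" in base 16
Positional expansion:
  Digit '1' (value 1) x 16^3 = 4096
  Digit '9' (value 9) x 16^2 = 2304
  Digit '6' (value 6) x 16^1 = 96
  Digit 'b' (value 11) x 16^0 = 11
Sum = 6507

6507


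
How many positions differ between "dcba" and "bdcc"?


Comparing "dcba" and "bdcc" position by position:
  Position 0: 'd' vs 'b' => DIFFER
  Position 1: 'c' vs 'd' => DIFFER
  Position 2: 'b' vs 'c' => DIFFER
  Position 3: 'a' vs 'c' => DIFFER
Positions that differ: 4

4


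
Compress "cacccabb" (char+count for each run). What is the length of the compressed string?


Input: cacccabb
Runs:
  'c' x 1 => "c1"
  'a' x 1 => "a1"
  'c' x 3 => "c3"
  'a' x 1 => "a1"
  'b' x 2 => "b2"
Compressed: "c1a1c3a1b2"
Compressed length: 10

10


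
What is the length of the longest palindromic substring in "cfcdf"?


Input: "cfcdf"
Checking substrings for palindromes:
  [0:3] "cfc" (len 3) => palindrome
Longest palindromic substring: "cfc" with length 3

3


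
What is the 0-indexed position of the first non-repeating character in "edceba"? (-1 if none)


Input: edceba
Character frequencies:
  'a': 1
  'b': 1
  'c': 1
  'd': 1
  'e': 2
Scanning left to right for freq == 1:
  Position 0 ('e'): freq=2, skip
  Position 1 ('d'): unique! => answer = 1

1


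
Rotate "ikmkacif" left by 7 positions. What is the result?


Input: "ikmkacif", rotate left by 7
First 7 characters: "ikmkaci"
Remaining characters: "f"
Concatenate remaining + first: "f" + "ikmkaci" = "fikmkaci"

fikmkaci


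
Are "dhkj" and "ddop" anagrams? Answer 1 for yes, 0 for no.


Strings: "dhkj", "ddop"
Sorted first:  dhjk
Sorted second: ddop
Differ at position 1: 'h' vs 'd' => not anagrams

0


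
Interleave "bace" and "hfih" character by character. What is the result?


Interleaving "bace" and "hfih":
  Position 0: 'b' from first, 'h' from second => "bh"
  Position 1: 'a' from first, 'f' from second => "af"
  Position 2: 'c' from first, 'i' from second => "ci"
  Position 3: 'e' from first, 'h' from second => "eh"
Result: bhafcieh

bhafcieh


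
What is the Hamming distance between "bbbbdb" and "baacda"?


Comparing "bbbbdb" and "baacda" position by position:
  Position 0: 'b' vs 'b' => same
  Position 1: 'b' vs 'a' => differ
  Position 2: 'b' vs 'a' => differ
  Position 3: 'b' vs 'c' => differ
  Position 4: 'd' vs 'd' => same
  Position 5: 'b' vs 'a' => differ
Total differences (Hamming distance): 4

4


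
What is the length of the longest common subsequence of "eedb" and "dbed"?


LCS of "eedb" and "dbed"
DP table:
           d    b    e    d
      0    0    0    0    0
  e   0    0    0    1    1
  e   0    0    0    1    1
  d   0    1    1    1    2
  b   0    1    2    2    2
LCS length = dp[4][4] = 2

2


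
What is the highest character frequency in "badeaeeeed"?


Input: badeaeeeed
Character counts:
  'a': 2
  'b': 1
  'd': 2
  'e': 5
Maximum frequency: 5

5


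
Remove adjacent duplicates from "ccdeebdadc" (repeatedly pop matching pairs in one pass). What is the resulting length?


Input: ccdeebdadc
Stack-based adjacent duplicate removal:
  Read 'c': push. Stack: c
  Read 'c': matches stack top 'c' => pop. Stack: (empty)
  Read 'd': push. Stack: d
  Read 'e': push. Stack: de
  Read 'e': matches stack top 'e' => pop. Stack: d
  Read 'b': push. Stack: db
  Read 'd': push. Stack: dbd
  Read 'a': push. Stack: dbda
  Read 'd': push. Stack: dbdad
  Read 'c': push. Stack: dbdadc
Final stack: "dbdadc" (length 6)

6


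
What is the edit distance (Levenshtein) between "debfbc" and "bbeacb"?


Computing edit distance: "debfbc" -> "bbeacb"
DP table:
           b    b    e    a    c    b
      0    1    2    3    4    5    6
  d   1    1    2    3    4    5    6
  e   2    2    2    2    3    4    5
  b   3    2    2    3    3    4    4
  f   4    3    3    3    4    4    5
  b   5    4    3    4    4    5    4
  c   6    5    4    4    5    4    5
Edit distance = dp[6][6] = 5

5


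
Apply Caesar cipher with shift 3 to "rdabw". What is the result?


Caesar cipher: shift "rdabw" by 3
  'r' (pos 17) + 3 = pos 20 = 'u'
  'd' (pos 3) + 3 = pos 6 = 'g'
  'a' (pos 0) + 3 = pos 3 = 'd'
  'b' (pos 1) + 3 = pos 4 = 'e'
  'w' (pos 22) + 3 = pos 25 = 'z'
Result: ugdez

ugdez


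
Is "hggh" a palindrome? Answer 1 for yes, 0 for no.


Input: hggh
Reversed: hggh
  Compare pos 0 ('h') with pos 3 ('h'): match
  Compare pos 1 ('g') with pos 2 ('g'): match
Result: palindrome

1


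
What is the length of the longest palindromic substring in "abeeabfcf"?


Input: "abeeabfcf"
Checking substrings for palindromes:
  [6:9] "fcf" (len 3) => palindrome
  [2:4] "ee" (len 2) => palindrome
Longest palindromic substring: "fcf" with length 3

3


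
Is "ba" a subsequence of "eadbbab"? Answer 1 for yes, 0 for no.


Check if "ba" is a subsequence of "eadbbab"
Greedy scan:
  Position 0 ('e'): no match needed
  Position 1 ('a'): no match needed
  Position 2 ('d'): no match needed
  Position 3 ('b'): matches sub[0] = 'b'
  Position 4 ('b'): no match needed
  Position 5 ('a'): matches sub[1] = 'a'
  Position 6 ('b'): no match needed
All 2 characters matched => is a subsequence

1


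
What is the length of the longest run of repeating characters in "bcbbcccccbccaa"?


Input: "bcbbcccccbccaa"
Scanning for longest run:
  Position 1 ('c'): new char, reset run to 1
  Position 2 ('b'): new char, reset run to 1
  Position 3 ('b'): continues run of 'b', length=2
  Position 4 ('c'): new char, reset run to 1
  Position 5 ('c'): continues run of 'c', length=2
  Position 6 ('c'): continues run of 'c', length=3
  Position 7 ('c'): continues run of 'c', length=4
  Position 8 ('c'): continues run of 'c', length=5
  Position 9 ('b'): new char, reset run to 1
  Position 10 ('c'): new char, reset run to 1
  Position 11 ('c'): continues run of 'c', length=2
  Position 12 ('a'): new char, reset run to 1
  Position 13 ('a'): continues run of 'a', length=2
Longest run: 'c' with length 5

5


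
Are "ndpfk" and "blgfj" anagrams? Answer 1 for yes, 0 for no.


Strings: "ndpfk", "blgfj"
Sorted first:  dfknp
Sorted second: bfgjl
Differ at position 0: 'd' vs 'b' => not anagrams

0


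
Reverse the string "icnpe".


Input: icnpe
Reading characters right to left:
  Position 4: 'e'
  Position 3: 'p'
  Position 2: 'n'
  Position 1: 'c'
  Position 0: 'i'
Reversed: epnci

epnci


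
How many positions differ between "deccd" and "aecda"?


Comparing "deccd" and "aecda" position by position:
  Position 0: 'd' vs 'a' => DIFFER
  Position 1: 'e' vs 'e' => same
  Position 2: 'c' vs 'c' => same
  Position 3: 'c' vs 'd' => DIFFER
  Position 4: 'd' vs 'a' => DIFFER
Positions that differ: 3

3


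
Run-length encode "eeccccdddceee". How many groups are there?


Input: eeccccdddceee
Scanning for consecutive runs:
  Group 1: 'e' x 2 (positions 0-1)
  Group 2: 'c' x 4 (positions 2-5)
  Group 3: 'd' x 3 (positions 6-8)
  Group 4: 'c' x 1 (positions 9-9)
  Group 5: 'e' x 3 (positions 10-12)
Total groups: 5

5


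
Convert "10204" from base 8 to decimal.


Input: "10204" in base 8
Positional expansion:
  Digit '1' (value 1) x 8^4 = 4096
  Digit '0' (value 0) x 8^3 = 0
  Digit '2' (value 2) x 8^2 = 128
  Digit '0' (value 0) x 8^1 = 0
  Digit '4' (value 4) x 8^0 = 4
Sum = 4228

4228


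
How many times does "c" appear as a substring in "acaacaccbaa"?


Searching for "c" in "acaacaccbaa"
Scanning each position:
  Position 0: "a" => no
  Position 1: "c" => MATCH
  Position 2: "a" => no
  Position 3: "a" => no
  Position 4: "c" => MATCH
  Position 5: "a" => no
  Position 6: "c" => MATCH
  Position 7: "c" => MATCH
  Position 8: "b" => no
  Position 9: "a" => no
  Position 10: "a" => no
Total occurrences: 4

4


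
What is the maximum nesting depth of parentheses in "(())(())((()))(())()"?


Input: "(())(())((()))(())()"
Tracking depth:
  Position 0 '(': depth becomes 1
  Position 1 '(': depth becomes 2
  Position 2 ')': depth becomes 1
  Position 3 ')': depth becomes 0
  Position 4 '(': depth becomes 1
  Position 5 '(': depth becomes 2
  Position 6 ')': depth becomes 1
  Position 7 ')': depth becomes 0
  Position 8 '(': depth becomes 1
  Position 9 '(': depth becomes 2
  Position 10 '(': depth becomes 3
  Position 11 ')': depth becomes 2
  Position 12 ')': depth becomes 1
  Position 13 ')': depth becomes 0
  Position 14 '(': depth becomes 1
  Position 15 '(': depth becomes 2
  Position 16 ')': depth becomes 1
  Position 17 ')': depth becomes 0
  Position 18 '(': depth becomes 1
  Position 19 ')': depth becomes 0
Maximum depth reached: 3

3


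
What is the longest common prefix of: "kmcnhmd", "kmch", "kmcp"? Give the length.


Words: kmcnhmd, kmch, kmcp
  Position 0: all 'k' => match
  Position 1: all 'm' => match
  Position 2: all 'c' => match
  Position 3: ('n', 'h', 'p') => mismatch, stop
LCP = "kmc" (length 3)

3


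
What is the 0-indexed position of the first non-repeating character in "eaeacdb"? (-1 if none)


Input: eaeacdb
Character frequencies:
  'a': 2
  'b': 1
  'c': 1
  'd': 1
  'e': 2
Scanning left to right for freq == 1:
  Position 0 ('e'): freq=2, skip
  Position 1 ('a'): freq=2, skip
  Position 2 ('e'): freq=2, skip
  Position 3 ('a'): freq=2, skip
  Position 4 ('c'): unique! => answer = 4

4


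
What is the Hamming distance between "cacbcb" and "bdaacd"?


Comparing "cacbcb" and "bdaacd" position by position:
  Position 0: 'c' vs 'b' => differ
  Position 1: 'a' vs 'd' => differ
  Position 2: 'c' vs 'a' => differ
  Position 3: 'b' vs 'a' => differ
  Position 4: 'c' vs 'c' => same
  Position 5: 'b' vs 'd' => differ
Total differences (Hamming distance): 5

5


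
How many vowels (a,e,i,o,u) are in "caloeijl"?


Input: caloeijl
Checking each character:
  'c' at position 0: consonant
  'a' at position 1: vowel (running total: 1)
  'l' at position 2: consonant
  'o' at position 3: vowel (running total: 2)
  'e' at position 4: vowel (running total: 3)
  'i' at position 5: vowel (running total: 4)
  'j' at position 6: consonant
  'l' at position 7: consonant
Total vowels: 4

4


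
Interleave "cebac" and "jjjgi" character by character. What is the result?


Interleaving "cebac" and "jjjgi":
  Position 0: 'c' from first, 'j' from second => "cj"
  Position 1: 'e' from first, 'j' from second => "ej"
  Position 2: 'b' from first, 'j' from second => "bj"
  Position 3: 'a' from first, 'g' from second => "ag"
  Position 4: 'c' from first, 'i' from second => "ci"
Result: cjejbjagci

cjejbjagci


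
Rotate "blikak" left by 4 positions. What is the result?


Input: "blikak", rotate left by 4
First 4 characters: "blik"
Remaining characters: "ak"
Concatenate remaining + first: "ak" + "blik" = "akblik"

akblik


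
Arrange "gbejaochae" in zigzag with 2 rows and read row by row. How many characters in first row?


Zigzag "gbejaochae" into 2 rows:
Placing characters:
  'g' => row 0
  'b' => row 1
  'e' => row 0
  'j' => row 1
  'a' => row 0
  'o' => row 1
  'c' => row 0
  'h' => row 1
  'a' => row 0
  'e' => row 1
Rows:
  Row 0: "geaca"
  Row 1: "bjohe"
First row length: 5

5


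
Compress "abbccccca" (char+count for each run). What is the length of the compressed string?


Input: abbccccca
Runs:
  'a' x 1 => "a1"
  'b' x 2 => "b2"
  'c' x 5 => "c5"
  'a' x 1 => "a1"
Compressed: "a1b2c5a1"
Compressed length: 8

8


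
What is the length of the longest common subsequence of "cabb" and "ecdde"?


LCS of "cabb" and "ecdde"
DP table:
           e    c    d    d    e
      0    0    0    0    0    0
  c   0    0    1    1    1    1
  a   0    0    1    1    1    1
  b   0    0    1    1    1    1
  b   0    0    1    1    1    1
LCS length = dp[4][5] = 1

1


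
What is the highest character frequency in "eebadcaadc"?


Input: eebadcaadc
Character counts:
  'a': 3
  'b': 1
  'c': 2
  'd': 2
  'e': 2
Maximum frequency: 3

3


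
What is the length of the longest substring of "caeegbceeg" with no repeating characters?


Input: "caeegbceeg"
Sliding window (track last position of each char):
  Position 0 ('c'): window [0,0] length 1 -- new best
  Position 1 ('a'): window [0,1] length 2 -- new best
  Position 2 ('e'): window [0,2] length 3 -- new best
  Position 3 ('e'): repeat (last at 2), move window start to 3
  Position 3 ('e'): window [3,3] length 1
  Position 4 ('g'): window [3,4] length 2
  Position 5 ('b'): window [3,5] length 3
  Position 6 ('c'): window [3,6] length 4 -- new best
  Position 7 ('e'): repeat (last at 3), move window start to 4
  Position 7 ('e'): window [4,7] length 4
  Position 8 ('e'): repeat (last at 7), move window start to 8
  Position 8 ('e'): window [8,8] length 1
  Position 9 ('g'): window [8,9] length 2
Longest substring with no repeats: "egbc" with length 4

4


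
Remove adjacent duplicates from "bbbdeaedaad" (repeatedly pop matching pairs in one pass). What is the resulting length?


Input: bbbdeaedaad
Stack-based adjacent duplicate removal:
  Read 'b': push. Stack: b
  Read 'b': matches stack top 'b' => pop. Stack: (empty)
  Read 'b': push. Stack: b
  Read 'd': push. Stack: bd
  Read 'e': push. Stack: bde
  Read 'a': push. Stack: bdea
  Read 'e': push. Stack: bdeae
  Read 'd': push. Stack: bdeaed
  Read 'a': push. Stack: bdeaeda
  Read 'a': matches stack top 'a' => pop. Stack: bdeaed
  Read 'd': matches stack top 'd' => pop. Stack: bdeae
Final stack: "bdeae" (length 5)

5


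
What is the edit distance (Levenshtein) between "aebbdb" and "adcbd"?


Computing edit distance: "aebbdb" -> "adcbd"
DP table:
           a    d    c    b    d
      0    1    2    3    4    5
  a   1    0    1    2    3    4
  e   2    1    1    2    3    4
  b   3    2    2    2    2    3
  b   4    3    3    3    2    3
  d   5    4    3    4    3    2
  b   6    5    4    4    4    3
Edit distance = dp[6][5] = 3

3


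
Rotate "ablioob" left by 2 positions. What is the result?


Input: "ablioob", rotate left by 2
First 2 characters: "ab"
Remaining characters: "lioob"
Concatenate remaining + first: "lioob" + "ab" = "lioobab"

lioobab


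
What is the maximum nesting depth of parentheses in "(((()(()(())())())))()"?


Input: "(((()(()(())())())))()"
Tracking depth:
  Position 0 '(': depth becomes 1
  Position 1 '(': depth becomes 2
  Position 2 '(': depth becomes 3
  Position 3 '(': depth becomes 4
  Position 4 ')': depth becomes 3
  Position 5 '(': depth becomes 4
  Position 6 '(': depth becomes 5
  Position 7 ')': depth becomes 4
  Position 8 '(': depth becomes 5
  Position 9 '(': depth becomes 6
  Position 10 ')': depth becomes 5
  Position 11 ')': depth becomes 4
  Position 12 '(': depth becomes 5
  Position 13 ')': depth becomes 4
  Position 14 ')': depth becomes 3
  Position 15 '(': depth becomes 4
  Position 16 ')': depth becomes 3
  Position 17 ')': depth becomes 2
  Position 18 ')': depth becomes 1
  Position 19 ')': depth becomes 0
  Position 20 '(': depth becomes 1
  Position 21 ')': depth becomes 0
Maximum depth reached: 6

6


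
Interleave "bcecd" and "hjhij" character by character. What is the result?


Interleaving "bcecd" and "hjhij":
  Position 0: 'b' from first, 'h' from second => "bh"
  Position 1: 'c' from first, 'j' from second => "cj"
  Position 2: 'e' from first, 'h' from second => "eh"
  Position 3: 'c' from first, 'i' from second => "ci"
  Position 4: 'd' from first, 'j' from second => "dj"
Result: bhcjehcidj

bhcjehcidj


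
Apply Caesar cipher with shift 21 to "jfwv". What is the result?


Caesar cipher: shift "jfwv" by 21
  'j' (pos 9) + 21 = pos 4 = 'e'
  'f' (pos 5) + 21 = pos 0 = 'a'
  'w' (pos 22) + 21 = pos 17 = 'r'
  'v' (pos 21) + 21 = pos 16 = 'q'
Result: earq

earq


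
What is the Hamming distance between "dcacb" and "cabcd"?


Comparing "dcacb" and "cabcd" position by position:
  Position 0: 'd' vs 'c' => differ
  Position 1: 'c' vs 'a' => differ
  Position 2: 'a' vs 'b' => differ
  Position 3: 'c' vs 'c' => same
  Position 4: 'b' vs 'd' => differ
Total differences (Hamming distance): 4

4


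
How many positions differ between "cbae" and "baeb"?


Comparing "cbae" and "baeb" position by position:
  Position 0: 'c' vs 'b' => DIFFER
  Position 1: 'b' vs 'a' => DIFFER
  Position 2: 'a' vs 'e' => DIFFER
  Position 3: 'e' vs 'b' => DIFFER
Positions that differ: 4

4


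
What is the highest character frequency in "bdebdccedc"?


Input: bdebdccedc
Character counts:
  'b': 2
  'c': 3
  'd': 3
  'e': 2
Maximum frequency: 3

3


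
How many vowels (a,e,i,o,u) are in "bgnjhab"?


Input: bgnjhab
Checking each character:
  'b' at position 0: consonant
  'g' at position 1: consonant
  'n' at position 2: consonant
  'j' at position 3: consonant
  'h' at position 4: consonant
  'a' at position 5: vowel (running total: 1)
  'b' at position 6: consonant
Total vowels: 1

1


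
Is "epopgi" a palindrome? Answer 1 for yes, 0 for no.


Input: epopgi
Reversed: igpope
  Compare pos 0 ('e') with pos 5 ('i'): MISMATCH
  Compare pos 1 ('p') with pos 4 ('g'): MISMATCH
  Compare pos 2 ('o') with pos 3 ('p'): MISMATCH
Result: not a palindrome

0


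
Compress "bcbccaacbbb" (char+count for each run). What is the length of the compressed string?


Input: bcbccaacbbb
Runs:
  'b' x 1 => "b1"
  'c' x 1 => "c1"
  'b' x 1 => "b1"
  'c' x 2 => "c2"
  'a' x 2 => "a2"
  'c' x 1 => "c1"
  'b' x 3 => "b3"
Compressed: "b1c1b1c2a2c1b3"
Compressed length: 14

14


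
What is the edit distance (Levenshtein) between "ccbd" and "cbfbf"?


Computing edit distance: "ccbd" -> "cbfbf"
DP table:
           c    b    f    b    f
      0    1    2    3    4    5
  c   1    0    1    2    3    4
  c   2    1    1    2    3    4
  b   3    2    1    2    2    3
  d   4    3    2    2    3    3
Edit distance = dp[4][5] = 3

3


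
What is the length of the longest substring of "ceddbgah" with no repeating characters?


Input: "ceddbgah"
Sliding window (track last position of each char):
  Position 0 ('c'): window [0,0] length 1 -- new best
  Position 1 ('e'): window [0,1] length 2 -- new best
  Position 2 ('d'): window [0,2] length 3 -- new best
  Position 3 ('d'): repeat (last at 2), move window start to 3
  Position 3 ('d'): window [3,3] length 1
  Position 4 ('b'): window [3,4] length 2
  Position 5 ('g'): window [3,5] length 3
  Position 6 ('a'): window [3,6] length 4 -- new best
  Position 7 ('h'): window [3,7] length 5 -- new best
Longest substring with no repeats: "dbgah" with length 5

5


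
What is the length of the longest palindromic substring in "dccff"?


Input: "dccff"
Checking substrings for palindromes:
  [1:3] "cc" (len 2) => palindrome
  [3:5] "ff" (len 2) => palindrome
Longest palindromic substring: "cc" with length 2

2


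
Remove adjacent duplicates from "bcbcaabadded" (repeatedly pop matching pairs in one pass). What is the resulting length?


Input: bcbcaabadded
Stack-based adjacent duplicate removal:
  Read 'b': push. Stack: b
  Read 'c': push. Stack: bc
  Read 'b': push. Stack: bcb
  Read 'c': push. Stack: bcbc
  Read 'a': push. Stack: bcbca
  Read 'a': matches stack top 'a' => pop. Stack: bcbc
  Read 'b': push. Stack: bcbcb
  Read 'a': push. Stack: bcbcba
  Read 'd': push. Stack: bcbcbad
  Read 'd': matches stack top 'd' => pop. Stack: bcbcba
  Read 'e': push. Stack: bcbcbae
  Read 'd': push. Stack: bcbcbaed
Final stack: "bcbcbaed" (length 8)

8


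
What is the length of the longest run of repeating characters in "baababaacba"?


Input: "baababaacba"
Scanning for longest run:
  Position 1 ('a'): new char, reset run to 1
  Position 2 ('a'): continues run of 'a', length=2
  Position 3 ('b'): new char, reset run to 1
  Position 4 ('a'): new char, reset run to 1
  Position 5 ('b'): new char, reset run to 1
  Position 6 ('a'): new char, reset run to 1
  Position 7 ('a'): continues run of 'a', length=2
  Position 8 ('c'): new char, reset run to 1
  Position 9 ('b'): new char, reset run to 1
  Position 10 ('a'): new char, reset run to 1
Longest run: 'a' with length 2

2


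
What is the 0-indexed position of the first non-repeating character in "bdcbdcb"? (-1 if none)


Input: bdcbdcb
Character frequencies:
  'b': 3
  'c': 2
  'd': 2
Scanning left to right for freq == 1:
  Position 0 ('b'): freq=3, skip
  Position 1 ('d'): freq=2, skip
  Position 2 ('c'): freq=2, skip
  Position 3 ('b'): freq=3, skip
  Position 4 ('d'): freq=2, skip
  Position 5 ('c'): freq=2, skip
  Position 6 ('b'): freq=3, skip
  No unique character found => answer = -1

-1


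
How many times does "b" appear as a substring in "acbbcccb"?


Searching for "b" in "acbbcccb"
Scanning each position:
  Position 0: "a" => no
  Position 1: "c" => no
  Position 2: "b" => MATCH
  Position 3: "b" => MATCH
  Position 4: "c" => no
  Position 5: "c" => no
  Position 6: "c" => no
  Position 7: "b" => MATCH
Total occurrences: 3

3
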